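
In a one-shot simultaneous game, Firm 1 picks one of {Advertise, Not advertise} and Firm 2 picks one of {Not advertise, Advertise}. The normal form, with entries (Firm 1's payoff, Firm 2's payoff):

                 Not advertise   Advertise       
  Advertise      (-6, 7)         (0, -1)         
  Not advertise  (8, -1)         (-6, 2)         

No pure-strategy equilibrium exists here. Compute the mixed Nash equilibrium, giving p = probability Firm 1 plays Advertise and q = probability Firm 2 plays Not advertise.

p = 3/11, q = 3/10

Firm 2's indifference between Not advertise and Advertise determines Firm 1's mixing probability p:
  Firm 2's payoff to Not advertise: p·7 + (1−p)·(-1) = 8p - 1
  Firm 2's payoff to Advertise: p·(-1) + (1−p)·2 = -3p + 2
  8p - 1 = -3p + 2  ⇒  11p = 3  ⇒  p = 3/11.
In a mixed equilibrium Firm 1 is indifferent between Advertise and Not advertise; this condition fixes q.
  Firm 1's expected payoff from Advertise: q·(-6) + (1−q)·0 = -6q
  Firm 1's expected payoff from Not advertise: q·8 + (1−q)·(-6) = 14q - 6
  -6q = 14q - 6  ⇒  -20q = -6  ⇒  q = 3/10.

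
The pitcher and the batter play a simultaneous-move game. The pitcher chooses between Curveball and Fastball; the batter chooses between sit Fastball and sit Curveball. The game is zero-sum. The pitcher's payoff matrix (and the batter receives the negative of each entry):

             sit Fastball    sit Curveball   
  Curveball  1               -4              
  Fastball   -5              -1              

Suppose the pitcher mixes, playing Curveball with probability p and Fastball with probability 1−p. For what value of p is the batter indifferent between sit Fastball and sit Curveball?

Set the batter's expected payoff from sit Fastball equal to that from sit Curveball:
  the batter's payoff to sit Fastball: p·(-1) + (1−p)·5 = -6p + 5
  the batter's payoff to sit Curveball: p·4 + (1−p)·1 = 3p + 1
  -6p + 5 = 3p + 1  ⇒  -9p = -4  ⇒  p = 4/9.

p = 4/9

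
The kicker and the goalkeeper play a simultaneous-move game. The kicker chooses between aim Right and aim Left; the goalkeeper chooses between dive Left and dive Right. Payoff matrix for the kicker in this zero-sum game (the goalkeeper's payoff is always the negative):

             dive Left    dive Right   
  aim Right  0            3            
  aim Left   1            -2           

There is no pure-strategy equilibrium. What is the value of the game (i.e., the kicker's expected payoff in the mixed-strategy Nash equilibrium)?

v = 1/2

For the kicker to be willing to mix, the kicker must be indifferent between aim Right and aim Left, which pins down the goalkeeper's mix.
  the kicker's payoff to aim Right: q·0 + (1−q)·3 = -3q + 3
  the kicker's payoff to aim Left: q·1 + (1−q)·(-2) = 3q - 2
  -3q + 3 = 3q - 2  ⇒  -6q = -5  ⇒  q = 5/6.
The value is the kicker's expected payoff against this mix (using aim Right): (5/6)·0 + (1/6)·3 = 1/2.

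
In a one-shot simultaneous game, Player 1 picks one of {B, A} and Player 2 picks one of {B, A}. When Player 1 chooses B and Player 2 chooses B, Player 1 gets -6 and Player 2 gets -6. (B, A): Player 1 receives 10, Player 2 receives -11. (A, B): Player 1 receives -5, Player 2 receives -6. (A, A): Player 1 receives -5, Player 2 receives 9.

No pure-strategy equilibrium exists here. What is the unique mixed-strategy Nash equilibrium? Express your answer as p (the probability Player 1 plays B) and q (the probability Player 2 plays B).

p = 3/4, q = 15/16

For Player 2 to be willing to mix, Player 2 must be indifferent between B and A, which pins down Player 1's mix.
  Player 2's payoff from B: p·(-6) + (1−p)·(-6) = -6
  Player 2's payoff from A: p·(-11) + (1−p)·9 = -20p + 9
  -6 = -20p + 9  ⇒  20p = 15  ⇒  p = 3/4.
For Player 1 to be willing to mix, Player 1 must be indifferent between B and A, which pins down Player 2's mix.
  Player 1's payoff from B: q·(-6) + (1−q)·10 = -16q + 10
  Player 1's payoff from A: q·(-5) + (1−q)·(-5) = -5
  -16q + 10 = -5  ⇒  -16q = -15  ⇒  q = 15/16.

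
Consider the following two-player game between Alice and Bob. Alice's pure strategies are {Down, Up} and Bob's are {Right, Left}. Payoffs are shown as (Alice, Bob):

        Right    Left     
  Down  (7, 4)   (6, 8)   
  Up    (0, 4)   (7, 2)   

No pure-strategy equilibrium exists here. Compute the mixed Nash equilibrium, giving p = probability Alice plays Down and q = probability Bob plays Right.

For Bob to be willing to mix, Bob must be indifferent between Right and Left, which pins down Alice's mix.
  Bob's payoff to Right: p·4 + (1−p)·4 = 4
  Bob's payoff to Left: p·8 + (1−p)·2 = 6p + 2
  4 = 6p + 2  ⇒  -6p = -2  ⇒  p = 1/3.
Set Alice's expected payoff from Down equal to that from Up:
  Alice's expected payoff from Down: q·7 + (1−q)·6 = q + 6
  Alice's expected payoff from Up: q·0 + (1−q)·7 = -7q + 7
  q + 6 = -7q + 7  ⇒  8q = 1  ⇒  q = 1/8.

p = 1/3, q = 1/8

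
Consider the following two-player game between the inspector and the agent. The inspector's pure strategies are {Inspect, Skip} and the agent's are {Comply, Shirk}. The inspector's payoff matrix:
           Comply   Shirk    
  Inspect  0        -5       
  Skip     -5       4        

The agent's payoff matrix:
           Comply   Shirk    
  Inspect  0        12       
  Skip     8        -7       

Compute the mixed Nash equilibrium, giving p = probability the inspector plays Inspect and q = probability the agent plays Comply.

p = 5/9, q = 9/14

Set the agent's expected payoff from Comply equal to that from Shirk:
  the agent's expected payoff from Comply: p·0 + (1−p)·8 = -8p + 8
  the agent's expected payoff from Shirk: p·12 + (1−p)·(-7) = 19p - 7
  -8p + 8 = 19p - 7  ⇒  -27p = -15  ⇒  p = 5/9.
The inspector's indifference between Inspect and Skip determines the agent's mixing probability q:
  the inspector's expected payoff from Inspect: q·0 + (1−q)·(-5) = 5q - 5
  the inspector's expected payoff from Skip: q·(-5) + (1−q)·4 = -9q + 4
  5q - 5 = -9q + 4  ⇒  14q = 9  ⇒  q = 9/14.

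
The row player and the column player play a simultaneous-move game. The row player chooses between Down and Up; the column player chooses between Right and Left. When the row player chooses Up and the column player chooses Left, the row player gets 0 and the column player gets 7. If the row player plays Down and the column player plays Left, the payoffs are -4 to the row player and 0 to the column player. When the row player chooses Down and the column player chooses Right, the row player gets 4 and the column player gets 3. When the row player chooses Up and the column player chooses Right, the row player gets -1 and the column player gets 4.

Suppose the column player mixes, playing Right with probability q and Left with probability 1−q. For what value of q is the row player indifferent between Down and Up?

Set the row player's expected payoff from Down equal to that from Up:
  the row player's expected payoff from Down: q·4 + (1−q)·(-4) = 8q - 4
  the row player's expected payoff from Up: q·(-1) + (1−q)·0 = -q
  8q - 4 = -q  ⇒  9q = 4  ⇒  q = 4/9.

q = 4/9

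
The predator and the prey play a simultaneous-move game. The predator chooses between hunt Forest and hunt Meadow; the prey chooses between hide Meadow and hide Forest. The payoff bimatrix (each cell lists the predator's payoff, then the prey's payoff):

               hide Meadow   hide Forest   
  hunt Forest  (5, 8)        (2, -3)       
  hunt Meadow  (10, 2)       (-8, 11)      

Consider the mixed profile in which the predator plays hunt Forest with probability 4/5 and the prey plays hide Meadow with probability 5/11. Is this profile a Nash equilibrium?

No

Given the predator's mix p = 4/5, the prey's payoff from hide Meadow is 34/5 but from hide Forest is -1/5. The prey strictly prefers hide Meadow, so the prey would not mix.
So the proposed profile is not a Nash equilibrium.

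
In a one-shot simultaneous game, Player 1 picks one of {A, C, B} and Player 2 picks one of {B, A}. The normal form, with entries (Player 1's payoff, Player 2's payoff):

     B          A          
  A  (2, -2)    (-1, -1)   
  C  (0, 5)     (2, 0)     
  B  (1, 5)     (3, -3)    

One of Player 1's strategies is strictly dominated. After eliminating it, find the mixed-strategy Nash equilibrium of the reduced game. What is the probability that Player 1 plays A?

p = 8/9

Player 1's strategy C is strictly dominated by B: 1 > 0 and 3 > 2. Eliminate C.
Set Player 2's expected payoff from B equal to that from A:
  Player 2's payoff to B: p·(-2) + (1−p)·5 = -7p + 5
  Player 2's payoff to A: p·(-1) + (1−p)·(-3) = 2p - 3
  -7p + 5 = 2p - 3  ⇒  -9p = -8  ⇒  p = 8/9.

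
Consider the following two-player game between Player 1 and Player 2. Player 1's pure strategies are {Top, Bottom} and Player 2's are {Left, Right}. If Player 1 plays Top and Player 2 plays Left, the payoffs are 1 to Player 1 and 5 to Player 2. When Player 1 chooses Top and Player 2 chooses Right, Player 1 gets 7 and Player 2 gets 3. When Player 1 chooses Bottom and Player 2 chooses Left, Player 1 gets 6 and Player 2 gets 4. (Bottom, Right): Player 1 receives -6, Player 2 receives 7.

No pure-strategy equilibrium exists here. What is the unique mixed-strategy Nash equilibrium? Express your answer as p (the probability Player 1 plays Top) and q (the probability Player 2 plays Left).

Player 1's mix must leave Player 2 indifferent between Left and Right.
  Player 2's payoff from Left: p·5 + (1−p)·4 = p + 4
  Player 2's payoff from Right: p·3 + (1−p)·7 = -4p + 7
  p + 4 = -4p + 7  ⇒  5p = 3  ⇒  p = 3/5.
In a mixed equilibrium Player 1 is indifferent between Top and Bottom; this condition fixes q.
  Player 1's payoff from Top: q·1 + (1−q)·7 = -6q + 7
  Player 1's payoff from Bottom: q·6 + (1−q)·(-6) = 12q - 6
  -6q + 7 = 12q - 6  ⇒  -18q = -13  ⇒  q = 13/18.

p = 3/5, q = 13/18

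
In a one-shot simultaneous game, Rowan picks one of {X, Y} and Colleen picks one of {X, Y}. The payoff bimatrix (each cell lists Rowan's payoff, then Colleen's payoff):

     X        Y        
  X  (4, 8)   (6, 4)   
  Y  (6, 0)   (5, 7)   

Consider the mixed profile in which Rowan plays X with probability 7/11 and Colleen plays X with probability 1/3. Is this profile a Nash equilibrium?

Check Colleen's indifference given Rowan's mix p = 7/11:
  payoff from X = 56/11; payoff from Y = 56/11 — equal.
Check Rowan's indifference given Colleen's mix q = 1/3:
  payoff from X = 16/3; payoff from Y = 16/3 — equal.
Both players are indifferent, so neither can profitably deviate.

Yes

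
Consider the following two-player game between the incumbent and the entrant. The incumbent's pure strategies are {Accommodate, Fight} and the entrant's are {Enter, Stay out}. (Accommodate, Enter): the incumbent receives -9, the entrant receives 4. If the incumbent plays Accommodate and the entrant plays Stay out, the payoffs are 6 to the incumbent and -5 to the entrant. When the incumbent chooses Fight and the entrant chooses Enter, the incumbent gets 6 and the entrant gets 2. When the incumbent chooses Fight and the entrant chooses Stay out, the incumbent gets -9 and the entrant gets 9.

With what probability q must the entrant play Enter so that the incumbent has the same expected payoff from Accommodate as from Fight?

q = 1/2

For the incumbent to be willing to mix, the incumbent must be indifferent between Accommodate and Fight, which pins down the entrant's mix.
  the incumbent's payoff from Accommodate: q·(-9) + (1−q)·6 = -15q + 6
  the incumbent's payoff from Fight: q·6 + (1−q)·(-9) = 15q - 9
  -15q + 6 = 15q - 9  ⇒  -30q = -15  ⇒  q = 1/2.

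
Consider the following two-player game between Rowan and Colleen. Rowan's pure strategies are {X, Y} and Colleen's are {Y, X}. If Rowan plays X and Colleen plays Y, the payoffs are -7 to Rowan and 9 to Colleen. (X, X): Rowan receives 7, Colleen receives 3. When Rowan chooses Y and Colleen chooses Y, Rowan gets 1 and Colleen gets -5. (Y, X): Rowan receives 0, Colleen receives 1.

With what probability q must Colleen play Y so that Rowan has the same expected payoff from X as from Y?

q = 7/15

For Rowan to be willing to mix, Rowan must be indifferent between X and Y, which pins down Colleen's mix.
  Rowan's expected payoff from X: q·(-7) + (1−q)·7 = -14q + 7
  Rowan's expected payoff from Y: q·1 + (1−q)·0 = q
  -14q + 7 = q  ⇒  -15q = -7  ⇒  q = 7/15.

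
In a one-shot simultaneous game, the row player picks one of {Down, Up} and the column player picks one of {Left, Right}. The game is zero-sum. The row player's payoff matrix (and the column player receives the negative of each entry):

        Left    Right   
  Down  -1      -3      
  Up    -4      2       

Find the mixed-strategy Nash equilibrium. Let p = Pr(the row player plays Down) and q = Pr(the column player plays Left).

p = 3/4, q = 5/8

In a mixed equilibrium the column player is indifferent between Left and Right; this condition fixes p.
  the column player's payoff from Left: p·1 + (1−p)·4 = -3p + 4
  the column player's payoff from Right: p·3 + (1−p)·(-2) = 5p - 2
  -3p + 4 = 5p - 2  ⇒  -8p = -6  ⇒  p = 3/4.
In a mixed equilibrium the row player is indifferent between Down and Up; this condition fixes q.
  the row player's payoff to Down: q·(-1) + (1−q)·(-3) = 2q - 3
  the row player's payoff to Up: q·(-4) + (1−q)·2 = -6q + 2
  2q - 3 = -6q + 2  ⇒  8q = 5  ⇒  q = 5/8.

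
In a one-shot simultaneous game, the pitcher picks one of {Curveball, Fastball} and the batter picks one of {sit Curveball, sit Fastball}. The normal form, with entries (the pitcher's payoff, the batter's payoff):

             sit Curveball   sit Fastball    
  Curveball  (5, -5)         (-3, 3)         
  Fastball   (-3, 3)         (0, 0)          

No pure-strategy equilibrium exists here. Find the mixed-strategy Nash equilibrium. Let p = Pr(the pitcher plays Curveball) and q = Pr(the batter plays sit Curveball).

Set the batter's expected payoff from sit Curveball equal to that from sit Fastball:
  the batter's payoff to sit Curveball: p·(-5) + (1−p)·3 = -8p + 3
  the batter's payoff to sit Fastball: p·3 + (1−p)·0 = 3p
  -8p + 3 = 3p  ⇒  -11p = -3  ⇒  p = 3/11.
Set the pitcher's expected payoff from Curveball equal to that from Fastball:
  the pitcher's expected payoff from Curveball: q·5 + (1−q)·(-3) = 8q - 3
  the pitcher's expected payoff from Fastball: q·(-3) + (1−q)·0 = -3q
  8q - 3 = -3q  ⇒  11q = 3  ⇒  q = 3/11.

p = 3/11, q = 3/11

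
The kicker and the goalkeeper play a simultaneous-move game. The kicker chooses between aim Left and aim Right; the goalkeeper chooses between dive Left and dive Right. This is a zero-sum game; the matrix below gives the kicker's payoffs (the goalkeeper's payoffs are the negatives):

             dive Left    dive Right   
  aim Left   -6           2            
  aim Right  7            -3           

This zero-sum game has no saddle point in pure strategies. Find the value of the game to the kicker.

In a mixed equilibrium the kicker is indifferent between aim Left and aim Right; this condition fixes q.
  the kicker's expected payoff from aim Left: q·(-6) + (1−q)·2 = -8q + 2
  the kicker's expected payoff from aim Right: q·7 + (1−q)·(-3) = 10q - 3
  -8q + 2 = 10q - 3  ⇒  -18q = -5  ⇒  q = 5/18.
The value is the kicker's expected payoff against this mix (using aim Left): (5/18)·(-6) + (13/18)·2 = -2/9.

v = -2/9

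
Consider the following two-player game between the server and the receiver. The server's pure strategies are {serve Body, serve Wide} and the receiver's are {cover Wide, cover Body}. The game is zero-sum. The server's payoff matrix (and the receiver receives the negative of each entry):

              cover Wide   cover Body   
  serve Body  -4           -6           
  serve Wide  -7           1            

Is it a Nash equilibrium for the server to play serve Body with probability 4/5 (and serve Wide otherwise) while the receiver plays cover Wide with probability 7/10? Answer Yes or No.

Yes

Check the receiver's indifference given the server's mix p = 4/5:
  payoff from cover Wide = 23/5; payoff from cover Body = 23/5 — equal.
Check the server's indifference given the receiver's mix q = 7/10:
  payoff from serve Body = -23/5; payoff from serve Wide = -23/5 — equal.
Both players are indifferent, so neither can profitably deviate.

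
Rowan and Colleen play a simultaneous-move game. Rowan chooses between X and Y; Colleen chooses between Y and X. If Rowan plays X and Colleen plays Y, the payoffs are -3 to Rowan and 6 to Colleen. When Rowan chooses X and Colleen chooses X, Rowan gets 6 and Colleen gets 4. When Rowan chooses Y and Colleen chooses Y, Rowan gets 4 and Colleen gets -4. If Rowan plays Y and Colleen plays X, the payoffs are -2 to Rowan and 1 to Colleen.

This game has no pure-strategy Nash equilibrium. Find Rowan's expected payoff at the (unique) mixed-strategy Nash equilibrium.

For Rowan to be willing to mix, Rowan must be indifferent between X and Y, which pins down Colleen's mix.
  Rowan's expected payoff from X: q·(-3) + (1−q)·6 = -9q + 6
  Rowan's expected payoff from Y: q·4 + (1−q)·(-2) = 6q - 2
  -9q + 6 = 6q - 2  ⇒  -15q = -8  ⇒  q = 8/15.
At equilibrium Rowan is indifferent across rows, so Rowan's payoff equals the payoff from X: (8/15)·(-3) + (7/15)·6 = 6/5.

6/5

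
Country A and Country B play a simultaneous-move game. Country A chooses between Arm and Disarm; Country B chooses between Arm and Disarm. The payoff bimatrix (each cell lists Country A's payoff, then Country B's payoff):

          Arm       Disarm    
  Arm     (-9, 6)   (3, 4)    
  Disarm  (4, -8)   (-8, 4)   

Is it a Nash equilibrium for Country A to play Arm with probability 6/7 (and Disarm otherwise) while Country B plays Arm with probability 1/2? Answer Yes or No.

Given Country B's mix q = 1/2, Country A's payoff from Arm is -3 but from Disarm is -2. Country A strictly prefers Disarm, so Country A would not mix.
So the proposed profile is not a Nash equilibrium.

No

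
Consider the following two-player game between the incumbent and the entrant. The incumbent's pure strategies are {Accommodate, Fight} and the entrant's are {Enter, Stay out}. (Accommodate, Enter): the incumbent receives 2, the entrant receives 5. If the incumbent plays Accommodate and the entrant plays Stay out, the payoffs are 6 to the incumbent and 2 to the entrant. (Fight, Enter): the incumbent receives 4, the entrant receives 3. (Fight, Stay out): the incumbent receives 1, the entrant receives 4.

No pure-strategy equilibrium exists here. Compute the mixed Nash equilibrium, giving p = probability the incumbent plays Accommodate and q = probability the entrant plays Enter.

Set the entrant's expected payoff from Enter equal to that from Stay out:
  the entrant's payoff to Enter: p·5 + (1−p)·3 = 2p + 3
  the entrant's payoff to Stay out: p·2 + (1−p)·4 = -2p + 4
  2p + 3 = -2p + 4  ⇒  4p = 1  ⇒  p = 1/4.
In a mixed equilibrium the incumbent is indifferent between Accommodate and Fight; this condition fixes q.
  the incumbent's payoff from Accommodate: q·2 + (1−q)·6 = -4q + 6
  the incumbent's payoff from Fight: q·4 + (1−q)·1 = 3q + 1
  -4q + 6 = 3q + 1  ⇒  -7q = -5  ⇒  q = 5/7.

p = 1/4, q = 5/7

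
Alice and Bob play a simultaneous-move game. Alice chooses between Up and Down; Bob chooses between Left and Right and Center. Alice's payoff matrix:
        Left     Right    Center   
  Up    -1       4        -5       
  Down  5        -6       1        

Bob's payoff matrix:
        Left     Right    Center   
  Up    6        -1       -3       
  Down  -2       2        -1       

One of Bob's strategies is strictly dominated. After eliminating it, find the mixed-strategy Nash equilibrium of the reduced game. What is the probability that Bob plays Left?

Bob's strategy Center is strictly dominated by Right: -1 > -3 and 2 > -1. Eliminate Center.
For Alice to be willing to mix, Alice must be indifferent between Up and Down, which pins down Bob's mix.
  Alice's expected payoff from Up: q·(-1) + (1−q)·4 = -5q + 4
  Alice's expected payoff from Down: q·5 + (1−q)·(-6) = 11q - 6
  -5q + 4 = 11q - 6  ⇒  -16q = -10  ⇒  q = 5/8.

q = 5/8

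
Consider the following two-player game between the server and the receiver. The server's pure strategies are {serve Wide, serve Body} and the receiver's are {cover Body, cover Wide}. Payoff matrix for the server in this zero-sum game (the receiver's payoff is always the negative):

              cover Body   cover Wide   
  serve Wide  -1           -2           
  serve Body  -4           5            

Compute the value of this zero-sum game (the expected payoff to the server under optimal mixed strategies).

The server's indifference between serve Wide and serve Body determines the receiver's mixing probability q:
  the server's expected payoff from serve Wide: q·(-1) + (1−q)·(-2) = q - 2
  the server's expected payoff from serve Body: q·(-4) + (1−q)·5 = -9q + 5
  q - 2 = -9q + 5  ⇒  10q = 7  ⇒  q = 7/10.
The value is the server's expected payoff against this mix (using serve Wide): (7/10)·(-1) + (3/10)·(-2) = -13/10.

v = -13/10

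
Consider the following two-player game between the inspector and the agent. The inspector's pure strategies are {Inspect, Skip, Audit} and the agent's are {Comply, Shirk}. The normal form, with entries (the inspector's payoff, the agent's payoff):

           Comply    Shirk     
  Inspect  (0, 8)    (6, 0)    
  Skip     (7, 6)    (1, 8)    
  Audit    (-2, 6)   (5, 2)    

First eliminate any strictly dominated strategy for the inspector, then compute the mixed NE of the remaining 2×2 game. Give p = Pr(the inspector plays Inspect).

The inspector's strategy Audit is strictly dominated by Inspect: 0 > -2 and 6 > 5. Eliminate Audit.
The agent's indifference between Comply and Shirk determines the inspector's mixing probability p:
  the agent's payoff from Comply: p·8 + (1−p)·6 = 2p + 6
  the agent's payoff from Shirk: p·0 + (1−p)·8 = -8p + 8
  2p + 6 = -8p + 8  ⇒  10p = 2  ⇒  p = 1/5.

p = 1/5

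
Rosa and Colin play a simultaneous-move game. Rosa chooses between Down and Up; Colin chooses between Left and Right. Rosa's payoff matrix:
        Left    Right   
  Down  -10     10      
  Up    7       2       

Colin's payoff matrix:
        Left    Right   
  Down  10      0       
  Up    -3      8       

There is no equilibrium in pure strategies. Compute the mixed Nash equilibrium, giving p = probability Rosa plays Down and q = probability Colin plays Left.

Rosa's mix must leave Colin indifferent between Left and Right.
  Colin's payoff from Left: p·10 + (1−p)·(-3) = 13p - 3
  Colin's payoff from Right: p·0 + (1−p)·8 = -8p + 8
  13p - 3 = -8p + 8  ⇒  21p = 11  ⇒  p = 11/21.
In a mixed equilibrium Rosa is indifferent between Down and Up; this condition fixes q.
  Rosa's payoff to Down: q·(-10) + (1−q)·10 = -20q + 10
  Rosa's payoff to Up: q·7 + (1−q)·2 = 5q + 2
  -20q + 10 = 5q + 2  ⇒  -25q = -8  ⇒  q = 8/25.

p = 11/21, q = 8/25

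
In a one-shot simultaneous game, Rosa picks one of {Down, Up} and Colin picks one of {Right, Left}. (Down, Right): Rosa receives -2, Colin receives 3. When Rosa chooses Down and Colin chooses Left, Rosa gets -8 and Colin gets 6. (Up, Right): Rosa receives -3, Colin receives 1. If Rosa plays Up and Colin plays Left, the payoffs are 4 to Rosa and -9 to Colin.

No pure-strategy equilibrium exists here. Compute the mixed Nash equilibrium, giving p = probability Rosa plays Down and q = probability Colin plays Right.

Colin's indifference between Right and Left determines Rosa's mixing probability p:
  Colin's payoff from Right: p·3 + (1−p)·1 = 2p + 1
  Colin's payoff from Left: p·6 + (1−p)·(-9) = 15p - 9
  2p + 1 = 15p - 9  ⇒  -13p = -10  ⇒  p = 10/13.
In a mixed equilibrium Rosa is indifferent between Down and Up; this condition fixes q.
  Rosa's payoff from Down: q·(-2) + (1−q)·(-8) = 6q - 8
  Rosa's payoff from Up: q·(-3) + (1−q)·4 = -7q + 4
  6q - 8 = -7q + 4  ⇒  13q = 12  ⇒  q = 12/13.

p = 10/13, q = 12/13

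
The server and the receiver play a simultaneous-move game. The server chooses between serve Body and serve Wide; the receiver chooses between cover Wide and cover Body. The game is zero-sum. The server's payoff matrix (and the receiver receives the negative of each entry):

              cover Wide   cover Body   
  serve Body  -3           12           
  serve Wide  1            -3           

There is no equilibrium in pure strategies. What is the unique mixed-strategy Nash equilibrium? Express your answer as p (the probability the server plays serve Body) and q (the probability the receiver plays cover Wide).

p = 4/19, q = 15/19

Set the receiver's expected payoff from cover Wide equal to that from cover Body:
  the receiver's payoff to cover Wide: p·3 + (1−p)·(-1) = 4p - 1
  the receiver's payoff to cover Body: p·(-12) + (1−p)·3 = -15p + 3
  4p - 1 = -15p + 3  ⇒  19p = 4  ⇒  p = 4/19.
The server's indifference between serve Body and serve Wide determines the receiver's mixing probability q:
  the server's payoff from serve Body: q·(-3) + (1−q)·12 = -15q + 12
  the server's payoff from serve Wide: q·1 + (1−q)·(-3) = 4q - 3
  -15q + 12 = 4q - 3  ⇒  -19q = -15  ⇒  q = 15/19.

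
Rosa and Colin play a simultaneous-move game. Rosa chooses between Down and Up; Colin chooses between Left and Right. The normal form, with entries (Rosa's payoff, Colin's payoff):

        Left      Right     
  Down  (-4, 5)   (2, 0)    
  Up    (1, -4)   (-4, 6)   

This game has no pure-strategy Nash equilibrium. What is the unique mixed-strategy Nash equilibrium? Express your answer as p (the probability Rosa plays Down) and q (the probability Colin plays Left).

Rosa's mix must leave Colin indifferent between Left and Right.
  Colin's payoff to Left: p·5 + (1−p)·(-4) = 9p - 4
  Colin's payoff to Right: p·0 + (1−p)·6 = -6p + 6
  9p - 4 = -6p + 6  ⇒  15p = 10  ⇒  p = 2/3.
Set Rosa's expected payoff from Down equal to that from Up:
  Rosa's expected payoff from Down: q·(-4) + (1−q)·2 = -6q + 2
  Rosa's expected payoff from Up: q·1 + (1−q)·(-4) = 5q - 4
  -6q + 2 = 5q - 4  ⇒  -11q = -6  ⇒  q = 6/11.

p = 2/3, q = 6/11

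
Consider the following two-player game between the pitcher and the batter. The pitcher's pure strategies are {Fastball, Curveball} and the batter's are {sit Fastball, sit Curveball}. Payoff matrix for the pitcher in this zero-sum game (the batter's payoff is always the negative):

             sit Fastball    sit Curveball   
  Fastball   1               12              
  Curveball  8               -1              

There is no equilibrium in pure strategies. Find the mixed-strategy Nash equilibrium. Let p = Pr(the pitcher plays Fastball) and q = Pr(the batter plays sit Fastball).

p = 9/20, q = 13/20

Set the batter's expected payoff from sit Fastball equal to that from sit Curveball:
  the batter's payoff to sit Fastball: p·(-1) + (1−p)·(-8) = 7p - 8
  the batter's payoff to sit Curveball: p·(-12) + (1−p)·1 = -13p + 1
  7p - 8 = -13p + 1  ⇒  20p = 9  ⇒  p = 9/20.
Set the pitcher's expected payoff from Fastball equal to that from Curveball:
  the pitcher's expected payoff from Fastball: q·1 + (1−q)·12 = -11q + 12
  the pitcher's expected payoff from Curveball: q·8 + (1−q)·(-1) = 9q - 1
  -11q + 12 = 9q - 1  ⇒  -20q = -13  ⇒  q = 13/20.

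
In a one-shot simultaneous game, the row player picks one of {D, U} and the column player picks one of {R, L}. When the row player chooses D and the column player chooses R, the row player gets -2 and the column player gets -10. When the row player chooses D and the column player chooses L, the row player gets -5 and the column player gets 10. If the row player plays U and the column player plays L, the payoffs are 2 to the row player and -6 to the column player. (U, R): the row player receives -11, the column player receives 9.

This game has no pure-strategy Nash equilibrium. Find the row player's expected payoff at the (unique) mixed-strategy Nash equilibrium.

-59/16

The column player's mix must leave the row player indifferent between D and U.
  the row player's payoff to D: q·(-2) + (1−q)·(-5) = 3q - 5
  the row player's payoff to U: q·(-11) + (1−q)·2 = -13q + 2
  3q - 5 = -13q + 2  ⇒  16q = 7  ⇒  q = 7/16.
At equilibrium the row player is indifferent across rows, so the row player's payoff equals the payoff from D: (7/16)·(-2) + (9/16)·(-5) = -59/16.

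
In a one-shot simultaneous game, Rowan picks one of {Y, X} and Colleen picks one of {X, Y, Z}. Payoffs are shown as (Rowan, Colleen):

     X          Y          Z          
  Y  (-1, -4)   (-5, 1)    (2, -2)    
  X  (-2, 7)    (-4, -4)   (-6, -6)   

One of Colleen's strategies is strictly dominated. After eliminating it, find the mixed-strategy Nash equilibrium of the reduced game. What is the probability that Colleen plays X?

q = 1/2

Colleen's strategy Z is strictly dominated by Y: 1 > -2 and -4 > -6. Eliminate Z.
Set Rowan's expected payoff from Y equal to that from X:
  Rowan's payoff from Y: q·(-1) + (1−q)·(-5) = 4q - 5
  Rowan's payoff from X: q·(-2) + (1−q)·(-4) = 2q - 4
  4q - 5 = 2q - 4  ⇒  2q = 1  ⇒  q = 1/2.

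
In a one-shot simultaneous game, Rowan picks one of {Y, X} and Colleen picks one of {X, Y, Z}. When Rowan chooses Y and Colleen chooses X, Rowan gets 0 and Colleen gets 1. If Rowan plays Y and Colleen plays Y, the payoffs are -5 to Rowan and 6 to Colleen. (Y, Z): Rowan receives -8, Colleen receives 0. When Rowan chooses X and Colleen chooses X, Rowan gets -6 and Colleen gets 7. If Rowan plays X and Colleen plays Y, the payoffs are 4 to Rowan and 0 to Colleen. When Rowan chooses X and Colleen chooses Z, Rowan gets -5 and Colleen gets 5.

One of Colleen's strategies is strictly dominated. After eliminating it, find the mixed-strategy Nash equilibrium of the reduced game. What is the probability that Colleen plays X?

Colleen's strategy Z is strictly dominated by X: 1 > 0 and 7 > 5. Eliminate Z.
For Rowan to be willing to mix, Rowan must be indifferent between Y and X, which pins down Colleen's mix.
  Rowan's payoff to Y: q·0 + (1−q)·(-5) = 5q - 5
  Rowan's payoff to X: q·(-6) + (1−q)·4 = -10q + 4
  5q - 5 = -10q + 4  ⇒  15q = 9  ⇒  q = 3/5.

q = 3/5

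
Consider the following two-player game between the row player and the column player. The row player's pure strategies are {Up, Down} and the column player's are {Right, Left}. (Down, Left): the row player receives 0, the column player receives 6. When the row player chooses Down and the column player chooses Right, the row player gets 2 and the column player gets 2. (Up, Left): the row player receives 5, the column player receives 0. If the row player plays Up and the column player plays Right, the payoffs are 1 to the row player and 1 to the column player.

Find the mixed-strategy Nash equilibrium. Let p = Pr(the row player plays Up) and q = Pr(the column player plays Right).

The row player's mix must leave the column player indifferent between Right and Left.
  the column player's payoff from Right: p·1 + (1−p)·2 = -p + 2
  the column player's payoff from Left: p·0 + (1−p)·6 = -6p + 6
  -p + 2 = -6p + 6  ⇒  5p = 4  ⇒  p = 4/5.
In a mixed equilibrium the row player is indifferent between Up and Down; this condition fixes q.
  the row player's expected payoff from Up: q·1 + (1−q)·5 = -4q + 5
  the row player's expected payoff from Down: q·2 + (1−q)·0 = 2q
  -4q + 5 = 2q  ⇒  -6q = -5  ⇒  q = 5/6.

p = 4/5, q = 5/6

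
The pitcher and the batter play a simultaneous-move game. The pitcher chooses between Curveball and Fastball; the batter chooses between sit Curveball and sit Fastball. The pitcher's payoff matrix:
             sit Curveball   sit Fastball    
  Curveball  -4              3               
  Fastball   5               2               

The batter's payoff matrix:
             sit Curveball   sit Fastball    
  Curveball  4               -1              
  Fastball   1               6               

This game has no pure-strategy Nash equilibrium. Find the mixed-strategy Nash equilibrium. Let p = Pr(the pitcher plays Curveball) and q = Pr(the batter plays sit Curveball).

For the batter to be willing to mix, the batter must be indifferent between sit Curveball and sit Fastball, which pins down the pitcher's mix.
  the batter's payoff from sit Curveball: p·4 + (1−p)·1 = 3p + 1
  the batter's payoff from sit Fastball: p·(-1) + (1−p)·6 = -7p + 6
  3p + 1 = -7p + 6  ⇒  10p = 5  ⇒  p = 1/2.
Set the pitcher's expected payoff from Curveball equal to that from Fastball:
  the pitcher's expected payoff from Curveball: q·(-4) + (1−q)·3 = -7q + 3
  the pitcher's expected payoff from Fastball: q·5 + (1−q)·2 = 3q + 2
  -7q + 3 = 3q + 2  ⇒  -10q = -1  ⇒  q = 1/10.

p = 1/2, q = 1/10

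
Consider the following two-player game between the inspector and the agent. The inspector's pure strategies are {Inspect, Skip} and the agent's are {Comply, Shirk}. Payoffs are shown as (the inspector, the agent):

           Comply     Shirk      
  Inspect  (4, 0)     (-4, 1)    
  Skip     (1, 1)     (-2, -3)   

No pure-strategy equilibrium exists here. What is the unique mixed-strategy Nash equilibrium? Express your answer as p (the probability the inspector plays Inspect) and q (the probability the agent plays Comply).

p = 4/5, q = 2/5

For the agent to be willing to mix, the agent must be indifferent between Comply and Shirk, which pins down the inspector's mix.
  the agent's expected payoff from Comply: p·0 + (1−p)·1 = -p + 1
  the agent's expected payoff from Shirk: p·1 + (1−p)·(-3) = 4p - 3
  -p + 1 = 4p - 3  ⇒  -5p = -4  ⇒  p = 4/5.
The inspector's indifference between Inspect and Skip determines the agent's mixing probability q:
  the inspector's expected payoff from Inspect: q·4 + (1−q)·(-4) = 8q - 4
  the inspector's expected payoff from Skip: q·1 + (1−q)·(-2) = 3q - 2
  8q - 4 = 3q - 2  ⇒  5q = 2  ⇒  q = 2/5.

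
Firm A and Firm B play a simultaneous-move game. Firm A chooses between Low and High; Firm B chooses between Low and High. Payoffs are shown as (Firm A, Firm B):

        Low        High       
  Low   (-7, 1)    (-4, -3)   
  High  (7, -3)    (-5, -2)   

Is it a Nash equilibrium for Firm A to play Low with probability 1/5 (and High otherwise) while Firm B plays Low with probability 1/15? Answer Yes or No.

Yes

Check Firm B's indifference given Firm A's mix p = 1/5:
  payoff from Low = -11/5; payoff from High = -11/5 — equal.
Check Firm A's indifference given Firm B's mix q = 1/15:
  payoff from Low = -21/5; payoff from High = -21/5 — equal.
Both players are indifferent, so neither can profitably deviate.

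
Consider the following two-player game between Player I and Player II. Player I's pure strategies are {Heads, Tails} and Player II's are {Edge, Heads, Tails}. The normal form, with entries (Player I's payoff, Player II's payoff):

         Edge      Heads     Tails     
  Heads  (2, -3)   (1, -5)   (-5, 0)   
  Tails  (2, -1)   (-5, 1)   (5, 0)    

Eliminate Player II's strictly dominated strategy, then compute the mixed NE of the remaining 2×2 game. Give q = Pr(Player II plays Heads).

q = 5/8

Player II's strategy Edge is strictly dominated by Tails: 0 > -3 and 0 > -1. Eliminate Edge.
For Player I to be willing to mix, Player I must be indifferent between Heads and Tails, which pins down Player II's mix.
  Player I's expected payoff from Heads: q·1 + (1−q)·(-5) = 6q - 5
  Player I's expected payoff from Tails: q·(-5) + (1−q)·5 = -10q + 5
  6q - 5 = -10q + 5  ⇒  16q = 10  ⇒  q = 5/8.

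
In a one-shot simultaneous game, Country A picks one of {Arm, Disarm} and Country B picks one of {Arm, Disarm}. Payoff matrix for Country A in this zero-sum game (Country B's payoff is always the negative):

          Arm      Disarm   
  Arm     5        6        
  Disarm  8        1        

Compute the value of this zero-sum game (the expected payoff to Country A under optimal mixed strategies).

v = 43/8

Set Country A's expected payoff from Arm equal to that from Disarm:
  Country A's expected payoff from Arm: q·5 + (1−q)·6 = -q + 6
  Country A's expected payoff from Disarm: q·8 + (1−q)·1 = 7q + 1
  -q + 6 = 7q + 1  ⇒  -8q = -5  ⇒  q = 5/8.
The value is Country A's expected payoff against this mix (using Arm): (5/8)·5 + (3/8)·6 = 43/8.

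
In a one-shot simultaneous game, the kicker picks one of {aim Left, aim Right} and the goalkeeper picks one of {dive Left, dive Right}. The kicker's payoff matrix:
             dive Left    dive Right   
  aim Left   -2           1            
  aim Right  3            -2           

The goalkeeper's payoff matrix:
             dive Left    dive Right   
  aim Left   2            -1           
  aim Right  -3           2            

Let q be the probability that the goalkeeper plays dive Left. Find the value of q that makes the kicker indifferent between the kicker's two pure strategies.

q = 3/8

For the kicker to be willing to mix, the kicker must be indifferent between aim Left and aim Right, which pins down the goalkeeper's mix.
  the kicker's payoff to aim Left: q·(-2) + (1−q)·1 = -3q + 1
  the kicker's payoff to aim Right: q·3 + (1−q)·(-2) = 5q - 2
  -3q + 1 = 5q - 2  ⇒  -8q = -3  ⇒  q = 3/8.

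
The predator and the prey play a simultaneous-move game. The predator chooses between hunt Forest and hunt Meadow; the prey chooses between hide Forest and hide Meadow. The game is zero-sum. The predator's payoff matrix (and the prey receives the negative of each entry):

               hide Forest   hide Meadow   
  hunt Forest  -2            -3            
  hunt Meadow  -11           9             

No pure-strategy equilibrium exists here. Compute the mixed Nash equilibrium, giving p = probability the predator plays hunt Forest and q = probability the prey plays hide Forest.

p = 20/21, q = 4/7

The prey's indifference between hide Forest and hide Meadow determines the predator's mixing probability p:
  the prey's expected payoff from hide Forest: p·2 + (1−p)·11 = -9p + 11
  the prey's expected payoff from hide Meadow: p·3 + (1−p)·(-9) = 12p - 9
  -9p + 11 = 12p - 9  ⇒  -21p = -20  ⇒  p = 20/21.
The predator's indifference between hunt Forest and hunt Meadow determines the prey's mixing probability q:
  the predator's payoff from hunt Forest: q·(-2) + (1−q)·(-3) = q - 3
  the predator's payoff from hunt Meadow: q·(-11) + (1−q)·9 = -20q + 9
  q - 3 = -20q + 9  ⇒  21q = 12  ⇒  q = 4/7.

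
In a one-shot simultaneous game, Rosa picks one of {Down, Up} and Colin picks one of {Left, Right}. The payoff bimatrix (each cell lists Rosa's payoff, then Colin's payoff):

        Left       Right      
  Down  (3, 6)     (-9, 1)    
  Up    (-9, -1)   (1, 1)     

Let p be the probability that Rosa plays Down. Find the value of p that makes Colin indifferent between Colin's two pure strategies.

p = 2/7

Rosa's mix must leave Colin indifferent between Left and Right.
  Colin's expected payoff from Left: p·6 + (1−p)·(-1) = 7p - 1
  Colin's expected payoff from Right: p·1 + (1−p)·1 = 1
  7p - 1 = 1  ⇒  7p = 2  ⇒  p = 2/7.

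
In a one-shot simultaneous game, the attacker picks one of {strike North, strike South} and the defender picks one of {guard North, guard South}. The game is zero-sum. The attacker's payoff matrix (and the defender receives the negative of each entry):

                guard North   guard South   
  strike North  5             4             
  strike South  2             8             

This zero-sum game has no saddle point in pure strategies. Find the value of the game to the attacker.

Set the attacker's expected payoff from strike North equal to that from strike South:
  the attacker's payoff from strike North: q·5 + (1−q)·4 = q + 4
  the attacker's payoff from strike South: q·2 + (1−q)·8 = -6q + 8
  q + 4 = -6q + 8  ⇒  7q = 4  ⇒  q = 4/7.
The value is the attacker's expected payoff against this mix (using strike North): (4/7)·5 + (3/7)·4 = 32/7.

v = 32/7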